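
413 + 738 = 1151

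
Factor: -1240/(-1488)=2^(-1) * 3^(-1) * 5^1=5/6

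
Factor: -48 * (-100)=2^6 * 3^1 * 5^2=4800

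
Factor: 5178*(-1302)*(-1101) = 2^2*3^3*7^1*31^1*367^1*863^1 = 7422673356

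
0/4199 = 0 = 0.00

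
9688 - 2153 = 7535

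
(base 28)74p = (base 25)900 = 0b1010111111001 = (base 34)4tf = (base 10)5625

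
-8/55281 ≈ -0.000145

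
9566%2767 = 1265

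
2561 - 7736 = -5175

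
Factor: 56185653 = 3^1*18728551^1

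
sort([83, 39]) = [39, 83]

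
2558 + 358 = 2916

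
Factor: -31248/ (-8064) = 2^ (-3)*31^1 = 31/8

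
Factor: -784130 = -1*2^1*5^1*19^1*4127^1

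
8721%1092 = 1077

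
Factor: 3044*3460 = 2^4*5^1*173^1*761^1 = 10532240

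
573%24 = 21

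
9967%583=56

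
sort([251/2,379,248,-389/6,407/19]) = [-389/6,407/19,251/2,248,379]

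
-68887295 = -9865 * 6983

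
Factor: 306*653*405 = 2^1*3^6*5^1*17^1*653^1 = 80926290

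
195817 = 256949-61132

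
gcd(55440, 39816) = 504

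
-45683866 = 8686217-54370083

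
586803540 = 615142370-28338830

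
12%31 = 12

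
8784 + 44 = 8828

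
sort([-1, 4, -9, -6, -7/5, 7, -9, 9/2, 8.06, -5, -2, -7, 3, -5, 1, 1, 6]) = [-9, -9, -7, -6, -5, -5, -2, -7/5, -1, 1, 1, 3, 4, 9/2, 6, 7, 8.06]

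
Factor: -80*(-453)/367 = 2^4*3^1*5^1*151^1*367^(-1) = 36240/367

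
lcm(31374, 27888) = 250992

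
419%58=13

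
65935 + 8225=74160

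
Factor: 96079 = 96079^1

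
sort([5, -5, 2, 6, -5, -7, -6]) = [-7, -6, -5, -5, 2, 5, 6]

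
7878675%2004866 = 1864077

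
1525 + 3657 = 5182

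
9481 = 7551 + 1930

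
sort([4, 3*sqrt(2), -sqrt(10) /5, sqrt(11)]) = [-sqrt(10) /5, sqrt(11), 4, 3*sqrt(2)]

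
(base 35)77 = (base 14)140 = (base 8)374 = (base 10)252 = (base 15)11c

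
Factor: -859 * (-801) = 3^2 * 89^1 * 859^1 = 688059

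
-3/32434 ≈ -0.0000925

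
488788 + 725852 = 1214640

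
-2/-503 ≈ 0.00398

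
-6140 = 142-6282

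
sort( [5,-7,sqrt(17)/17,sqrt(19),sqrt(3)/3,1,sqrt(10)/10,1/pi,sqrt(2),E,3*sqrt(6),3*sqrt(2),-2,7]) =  [-7,-2,sqrt(17)/17,sqrt(10)/10,1/pi,sqrt(3)/3,1,sqrt(2),E,3*sqrt(2),sqrt(19),5,7,3*sqrt(6)]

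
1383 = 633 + 750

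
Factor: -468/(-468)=1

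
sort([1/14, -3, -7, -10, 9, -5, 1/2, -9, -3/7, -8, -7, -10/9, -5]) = [-10, -9, -8, -7, -7, -5, -5, -3, -10/9, -3/7, 1/14, 1/2, 9]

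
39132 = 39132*1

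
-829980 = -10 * 82998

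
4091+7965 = 12056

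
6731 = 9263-2532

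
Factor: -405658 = -1*2^1*11^1*18439^1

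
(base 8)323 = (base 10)211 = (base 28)7f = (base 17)c7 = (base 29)78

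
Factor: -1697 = -1*1697^1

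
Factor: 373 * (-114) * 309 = -1 * 2^1 * 3^2 * 19^1 * 103^1 * 373^1 = -13139298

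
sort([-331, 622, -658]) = [-658, -331, 622]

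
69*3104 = 214176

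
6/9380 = 3/4690 ≈ 0.000640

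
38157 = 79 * 483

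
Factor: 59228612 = 2^2 * 17^1 * 193^1 * 4513^1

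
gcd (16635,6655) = 5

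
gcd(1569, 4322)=1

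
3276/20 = 819/5 = 163.80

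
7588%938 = 84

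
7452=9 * 828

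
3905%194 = 25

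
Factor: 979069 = 7^2*13^1*29^1*53^1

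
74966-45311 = 29655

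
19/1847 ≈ 0.0103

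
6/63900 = 1/10650 ≈ 0.0000939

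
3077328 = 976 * 3153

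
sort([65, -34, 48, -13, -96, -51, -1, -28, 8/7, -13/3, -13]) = [-96, -51, -34, -28, -13, -13, -13/3, -1, 8/7, 48, 65]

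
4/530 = 2/265 ≈ 0.00755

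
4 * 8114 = 32456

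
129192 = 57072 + 72120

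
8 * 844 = 6752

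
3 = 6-3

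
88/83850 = 44/41925 ≈ 0.00105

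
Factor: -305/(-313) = 5^1 * 61^1 * 313^(-1) 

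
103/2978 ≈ 0.0346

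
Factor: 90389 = 13^1 * 17^1 * 409^1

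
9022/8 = 1127 + 3/4 = 1127.75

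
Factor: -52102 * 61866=-1 * 2^2 * 3^2 * 7^1 * 109^1 * 239^1 * 491^1=-3223342332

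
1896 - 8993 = -7097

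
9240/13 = 710 + 10/13 ≈ 710.77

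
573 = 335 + 238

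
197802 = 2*98901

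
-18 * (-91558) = 1648044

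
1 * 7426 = 7426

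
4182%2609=1573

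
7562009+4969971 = 12531980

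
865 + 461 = 1326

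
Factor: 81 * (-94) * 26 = -1 * 2^2 * 3^4 * 13^1 * 47^1 = -197964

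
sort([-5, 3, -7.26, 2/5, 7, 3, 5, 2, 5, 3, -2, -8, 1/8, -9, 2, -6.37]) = [-9, -8, -7.26, -6.37, -5, -2, 1/8, 2/5, 2, 2, 3, 3, 3, 5, 5, 7]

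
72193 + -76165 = -3972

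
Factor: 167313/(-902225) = -1*3^1*5^(-2)*43^1*151^(-1)*239^(-1)*1297^1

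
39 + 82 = 121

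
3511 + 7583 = 11094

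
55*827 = 45485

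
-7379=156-7535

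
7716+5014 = 12730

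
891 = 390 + 501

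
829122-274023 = 555099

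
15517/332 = 46+245/332 ≈ 46.74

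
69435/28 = 2479 + 23/28 ≈ 2479.82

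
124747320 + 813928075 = 938675395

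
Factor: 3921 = 3^1*1307^1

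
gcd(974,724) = 2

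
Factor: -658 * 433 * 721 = -1 * 2^1 * 7^2 * 47^1 * 103^1 * 433^1 = -205422994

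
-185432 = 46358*(-4)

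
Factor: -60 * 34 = -1 * 2^3 * 3^1 * 5^1 * 17^1 = -2040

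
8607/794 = 10 + 667/794 ≈ 10.84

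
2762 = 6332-3570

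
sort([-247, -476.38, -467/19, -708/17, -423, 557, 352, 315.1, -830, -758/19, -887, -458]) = [-887, -830, -476.38, -458, -423, -247, -708/17, -758/19, -467/19, 315.1, 352, 557]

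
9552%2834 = 1050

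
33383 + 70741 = 104124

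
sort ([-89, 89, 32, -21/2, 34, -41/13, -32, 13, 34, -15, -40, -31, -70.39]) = [-89, -70.39, -40, -32, -31, -15, -21/2, -41/13, 13, 32, 34, 34, 89]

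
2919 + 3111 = 6030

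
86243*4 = 344972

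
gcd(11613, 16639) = 7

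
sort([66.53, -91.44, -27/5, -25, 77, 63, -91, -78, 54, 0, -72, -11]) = [-91.44, -91, -78, -72, -25, -11, -27/5, 0, 54, 63, 66.53, 77]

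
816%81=6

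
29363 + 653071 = 682434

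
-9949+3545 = -6404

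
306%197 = 109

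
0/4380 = 0 = 0.00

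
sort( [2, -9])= [-9, 2]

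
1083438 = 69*15702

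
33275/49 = 679 + 4/49 ≈ 679.08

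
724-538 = 186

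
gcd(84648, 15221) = 1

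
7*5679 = 39753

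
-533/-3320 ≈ 0.161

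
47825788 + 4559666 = 52385454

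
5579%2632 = 315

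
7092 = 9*788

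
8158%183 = 106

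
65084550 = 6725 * 9678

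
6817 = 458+6359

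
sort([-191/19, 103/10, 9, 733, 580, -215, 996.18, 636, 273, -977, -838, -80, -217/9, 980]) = [-977, -838, -215, -80, -217/9, -191/19, 9, 103/10, 273, 580, 636, 733, 980, 996.18]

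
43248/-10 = -21624/5 = -4324.80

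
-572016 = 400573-972589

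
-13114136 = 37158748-50272884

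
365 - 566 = -201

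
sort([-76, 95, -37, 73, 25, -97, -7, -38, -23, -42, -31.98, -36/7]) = [-97, -76, -42, -38, -37, -31.98, -23, -7, -36/7, 25, 73, 95]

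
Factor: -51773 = -1 * 23^1 * 2251^1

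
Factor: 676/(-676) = -1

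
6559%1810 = 1129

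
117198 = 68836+48362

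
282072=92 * 3066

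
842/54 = 15 + 16/27 ≈ 15.59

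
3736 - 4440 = -704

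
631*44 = 27764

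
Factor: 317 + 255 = 2^2*11^1*13^1 = 572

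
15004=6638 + 8366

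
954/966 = 159/161 ≈ 0.988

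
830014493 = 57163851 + 772850642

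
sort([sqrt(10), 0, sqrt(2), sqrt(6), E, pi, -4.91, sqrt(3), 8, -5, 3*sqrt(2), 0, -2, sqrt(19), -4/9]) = [-5, -4.91, -2, -4/9, 0, 0, sqrt(2), sqrt(3), sqrt(6), E, pi, sqrt(10), 3*sqrt(2), sqrt(19), 8]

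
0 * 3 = 0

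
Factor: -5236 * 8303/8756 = -1 * 7^1 * 17^1 * 19^2 * 23^1 * 199^ (-1) = -988057/199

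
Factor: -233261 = -1 * 7^1 * 47^1 * 709^1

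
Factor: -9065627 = -1*9065627^1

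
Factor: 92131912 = 2^3*19^1*606131^1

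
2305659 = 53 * 43503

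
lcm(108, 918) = 1836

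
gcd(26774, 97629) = 1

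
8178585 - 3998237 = 4180348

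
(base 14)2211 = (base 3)22002100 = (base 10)5895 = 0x1707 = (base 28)7ef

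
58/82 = 29/41 ≈ 0.707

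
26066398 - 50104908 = -24038510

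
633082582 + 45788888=678871470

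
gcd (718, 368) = 2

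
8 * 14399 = 115192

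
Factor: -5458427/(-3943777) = 13^1*643^1*653^1*3943777^(-1) 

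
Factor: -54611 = -1 * 97^1 * 563^1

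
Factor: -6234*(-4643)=2^1*3^1*1039^1*4643^1=28944462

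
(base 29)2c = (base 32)26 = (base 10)70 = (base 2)1000110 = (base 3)2121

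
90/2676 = 15/446 ≈ 0.0336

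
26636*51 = 1358436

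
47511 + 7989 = 55500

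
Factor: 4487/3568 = 2^(-4) * 7^1 * 223^(-1) * 641^1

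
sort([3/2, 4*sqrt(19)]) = [3/2, 4*sqrt(19)]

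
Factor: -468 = -1 * 2^2 * 3^2 * 13^1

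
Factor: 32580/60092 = 3^2 * 5^1 * 83^(-1) = 45/83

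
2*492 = 984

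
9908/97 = 102 + 14/97 ≈ 102.14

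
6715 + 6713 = 13428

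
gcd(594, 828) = 18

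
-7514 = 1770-9284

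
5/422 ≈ 0.0118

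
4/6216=1/1554 ≈ 0.000644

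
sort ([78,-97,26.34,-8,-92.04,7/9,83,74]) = [-97,-92.04,-8,7/9,26.34,74,78,83]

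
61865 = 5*12373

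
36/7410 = 6/1235 ≈ 0.00486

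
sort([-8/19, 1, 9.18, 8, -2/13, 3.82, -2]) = [-2, -8/19, -2/13, 1, 3.82, 8, 9.18]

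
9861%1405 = 26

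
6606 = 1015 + 5591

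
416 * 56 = 23296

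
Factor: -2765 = -1*5^1*7^1*79^1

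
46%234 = 46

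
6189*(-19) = -117591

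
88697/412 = 215 + 117/412 ≈ 215.28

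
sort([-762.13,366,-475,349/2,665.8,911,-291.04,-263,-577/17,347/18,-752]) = [-762.13,-752,-475,-291.04,-263,-577/17,347/18,349/2,366,665.8,911]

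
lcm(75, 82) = 6150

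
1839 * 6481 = 11918559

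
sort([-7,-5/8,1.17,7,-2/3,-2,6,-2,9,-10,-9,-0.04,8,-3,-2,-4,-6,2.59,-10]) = [-10,-10,-9,-7,-6,-4,-3,-2,-2,-2,-2/3,-5/8,-0.04,1.17,2.59,6,7,8,9]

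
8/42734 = 4/21367 ≈ 0.000187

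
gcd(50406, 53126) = 2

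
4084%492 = 148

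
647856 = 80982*8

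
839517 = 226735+612782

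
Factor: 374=2^1*11^1*17^1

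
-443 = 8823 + -9266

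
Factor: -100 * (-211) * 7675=2^2 * 5^4 * 211^1 * 307^1=161942500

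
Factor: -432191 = -1 * 17^1 * 25423^1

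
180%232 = 180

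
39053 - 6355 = 32698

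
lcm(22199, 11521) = 910159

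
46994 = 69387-22393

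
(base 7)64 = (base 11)42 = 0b101110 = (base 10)46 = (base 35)1b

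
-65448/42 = -1558-2/7 ≈ -1558.29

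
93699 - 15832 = 77867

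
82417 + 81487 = 163904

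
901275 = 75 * 12017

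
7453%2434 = 151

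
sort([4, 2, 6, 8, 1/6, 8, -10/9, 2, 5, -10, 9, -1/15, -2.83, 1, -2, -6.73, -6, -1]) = [-10, -6.73, -6, -2.83, -2, -10/9, -1, -1/15, 1/6, 1, 2, 2, 4, 5, 6, 8, 8, 9]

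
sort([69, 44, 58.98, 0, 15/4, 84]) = [0, 15/4, 44, 58.98, 69, 84]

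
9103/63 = 144 + 31/63 ≈ 144.49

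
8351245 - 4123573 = 4227672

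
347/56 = 6 + 11/56 ≈ 6.20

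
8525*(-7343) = -62599075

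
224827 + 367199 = 592026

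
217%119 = 98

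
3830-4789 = -959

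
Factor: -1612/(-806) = 2^1 = 2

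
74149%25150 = 23849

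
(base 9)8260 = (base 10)6048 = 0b1011110100000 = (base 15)1bd3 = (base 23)b9m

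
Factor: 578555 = 5^1 * 251^1 * 461^1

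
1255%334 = 253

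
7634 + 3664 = 11298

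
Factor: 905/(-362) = -1 * 2^(-1) * 5^1 = -5/2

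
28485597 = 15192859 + 13292738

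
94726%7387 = 6082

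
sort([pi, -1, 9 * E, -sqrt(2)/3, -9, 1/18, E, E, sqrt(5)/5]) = [-9, -1, -sqrt(2)/3, 1/18, sqrt(5)/5, E, E, pi, 9 * E]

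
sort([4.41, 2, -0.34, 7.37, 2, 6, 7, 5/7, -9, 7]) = [-9, -0.34, 5/7, 2, 2, 4.41, 6, 7, 7, 7.37]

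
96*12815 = 1230240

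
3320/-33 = -100 - 20/33≈-100.61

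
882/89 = 9 + 81/89≈9.91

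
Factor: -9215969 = -1 * 7^2 * 19^2 * 521^1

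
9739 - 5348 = 4391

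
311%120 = 71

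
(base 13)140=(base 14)11b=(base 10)221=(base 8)335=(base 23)9e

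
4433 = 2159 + 2274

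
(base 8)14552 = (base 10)6506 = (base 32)6ba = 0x196a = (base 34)5lc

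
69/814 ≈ 0.0848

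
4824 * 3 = 14472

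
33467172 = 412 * 81231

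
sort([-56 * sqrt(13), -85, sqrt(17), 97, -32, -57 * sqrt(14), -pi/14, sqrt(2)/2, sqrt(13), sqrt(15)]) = [-57 * sqrt(14), -56 * sqrt(13), -85, -32, -pi/14, sqrt(2)/2, sqrt(13), sqrt(15), sqrt(17), 97]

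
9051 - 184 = 8867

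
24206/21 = 3458/3 ≈ 1152.67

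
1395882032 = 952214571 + 443667461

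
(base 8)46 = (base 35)13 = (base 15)28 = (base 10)38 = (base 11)35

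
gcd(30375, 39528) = 81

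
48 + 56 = 104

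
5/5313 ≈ 0.000941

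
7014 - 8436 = -1422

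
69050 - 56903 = 12147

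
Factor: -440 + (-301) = -1*3^1*13^1*19^1 = -741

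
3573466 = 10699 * 334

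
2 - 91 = -89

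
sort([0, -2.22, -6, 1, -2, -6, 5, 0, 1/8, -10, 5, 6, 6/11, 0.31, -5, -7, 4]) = [-10, -7, -6, -6, -5, -2.22, -2, 0, 0, 1/8, 0.31, 6/11, 1, 4, 5, 5, 6]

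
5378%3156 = 2222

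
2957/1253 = 2 + 451/1253 ≈ 2.36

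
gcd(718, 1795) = 359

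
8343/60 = 139 + 1/20 = 139.05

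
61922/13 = 4763+3/13 ≈ 4763.23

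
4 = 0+4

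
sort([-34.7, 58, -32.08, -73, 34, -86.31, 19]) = [-86.31, -73, -34.7, -32.08, 19, 34, 58]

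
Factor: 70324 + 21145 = 7^1 * 73^1 * 179^1 = 91469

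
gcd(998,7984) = 998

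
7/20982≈0.000334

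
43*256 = 11008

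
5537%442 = 233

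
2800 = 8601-5801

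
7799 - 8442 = -643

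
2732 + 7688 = 10420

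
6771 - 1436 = 5335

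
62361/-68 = -917 - 5/68 ≈ -917.07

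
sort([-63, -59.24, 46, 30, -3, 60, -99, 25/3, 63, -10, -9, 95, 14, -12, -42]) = [-99, -63, -59.24, -42, -12, -10, -9, -3, 25/3, 14, 30, 46, 60, 63, 95]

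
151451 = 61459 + 89992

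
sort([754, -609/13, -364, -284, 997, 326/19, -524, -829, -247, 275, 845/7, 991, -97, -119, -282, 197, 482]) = [-829, -524, -364, -284, -282, -247, -119, -97, -609/13, 326/19, 845/7, 197, 275, 482, 754, 991, 997]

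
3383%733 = 451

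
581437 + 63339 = 644776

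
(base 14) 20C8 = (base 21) CHF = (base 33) 56L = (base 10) 5664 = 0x1620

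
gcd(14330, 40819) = 1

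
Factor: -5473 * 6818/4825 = -1 * 2^1 * 5^(-2) * 7^1 * 13^1 * 193^(-1) * 421^1 * 487^1 = -37314914/4825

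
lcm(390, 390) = 390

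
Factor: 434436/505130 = 2^1*3^1*5^(-1)*41^1*883^1*50513^(-1) = 217218/252565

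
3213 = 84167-80954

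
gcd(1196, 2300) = 92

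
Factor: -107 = -1*107^1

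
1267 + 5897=7164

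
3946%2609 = 1337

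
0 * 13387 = 0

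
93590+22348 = 115938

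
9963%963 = 333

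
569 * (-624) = -355056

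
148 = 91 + 57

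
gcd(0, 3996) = 3996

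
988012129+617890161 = 1605902290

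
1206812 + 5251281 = 6458093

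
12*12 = 144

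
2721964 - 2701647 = 20317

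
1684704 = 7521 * 224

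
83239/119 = 699+58/119 ≈ 699.49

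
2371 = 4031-1660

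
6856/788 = 8 + 138/197 ≈ 8.70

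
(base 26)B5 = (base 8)443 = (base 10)291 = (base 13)195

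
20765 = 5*4153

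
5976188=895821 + 5080367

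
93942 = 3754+90188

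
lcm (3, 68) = 204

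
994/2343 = 14/33≈0.424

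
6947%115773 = 6947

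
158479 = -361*(-439)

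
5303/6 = 883 + 5/6≈883.83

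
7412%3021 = 1370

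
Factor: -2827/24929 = -1*11^1*97^(-1) = -11/97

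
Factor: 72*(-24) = -1*2^6*3^3 = -1728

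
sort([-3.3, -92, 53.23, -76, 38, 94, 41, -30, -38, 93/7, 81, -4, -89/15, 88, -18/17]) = [-92, -76, -38, -30, -89/15, -4, -3.3, -18/17, 93/7, 38, 41, 53.23, 81, 88, 94]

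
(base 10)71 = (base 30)2b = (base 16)47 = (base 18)3h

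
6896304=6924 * 996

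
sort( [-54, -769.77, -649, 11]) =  [-769.77, -649, -54, 11]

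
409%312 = 97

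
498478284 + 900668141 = 1399146425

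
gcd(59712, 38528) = 64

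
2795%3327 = 2795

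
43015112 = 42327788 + 687324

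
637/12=53 + 1/12≈53.08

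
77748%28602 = 20544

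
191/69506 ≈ 0.00275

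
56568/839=67+355/839 ≈ 67.42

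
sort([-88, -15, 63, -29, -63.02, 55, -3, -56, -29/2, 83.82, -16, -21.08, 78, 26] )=[-88, -63.02, -56, -29, -21.08, -16, -15, -29/2, -3, 26, 55, 63, 78, 83.82] 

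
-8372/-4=2093=2093.00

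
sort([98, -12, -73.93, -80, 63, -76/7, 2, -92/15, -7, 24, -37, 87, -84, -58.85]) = [-84, -80, -73.93, -58.85, -37, -12, -76/7, -7, -92/15, 2, 24, 63, 87, 98]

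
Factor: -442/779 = -1 * 2^1 * 13^1 * 17^1 * 19^(-1) * 41^(-1)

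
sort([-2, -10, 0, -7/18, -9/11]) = [-10, -2, -9/11, -7/18, 0]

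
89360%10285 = 7080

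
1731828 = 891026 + 840802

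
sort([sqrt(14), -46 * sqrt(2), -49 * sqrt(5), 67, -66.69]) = [-49 * sqrt(5), -66.69, -46 * sqrt(2), sqrt(14), 67]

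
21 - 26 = -5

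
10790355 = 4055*2661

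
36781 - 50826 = -14045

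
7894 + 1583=9477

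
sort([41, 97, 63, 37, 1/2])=[1/2, 37, 41, 63, 97]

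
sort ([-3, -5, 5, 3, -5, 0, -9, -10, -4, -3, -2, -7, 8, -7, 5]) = [-10, -9, -7, -7, -5, -5, -4, -3, -3, -2, 0, 3, 5, 5, 8]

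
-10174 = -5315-4859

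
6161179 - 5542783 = 618396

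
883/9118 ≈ 0.0968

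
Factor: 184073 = 184073^1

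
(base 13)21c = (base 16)16b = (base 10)363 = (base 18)123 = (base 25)ed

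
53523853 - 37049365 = 16474488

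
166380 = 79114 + 87266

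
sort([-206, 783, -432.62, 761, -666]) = [-666, -432.62, -206, 761, 783]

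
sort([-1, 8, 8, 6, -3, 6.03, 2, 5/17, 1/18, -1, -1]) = [-3, -1, -1, -1, 1/18, 5/17, 2, 6, 6.03, 8, 8]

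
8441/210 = 40 + 41/210 ≈ 40.20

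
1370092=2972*461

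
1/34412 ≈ 0.0000291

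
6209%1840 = 689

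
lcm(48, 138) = 1104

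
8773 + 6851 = 15624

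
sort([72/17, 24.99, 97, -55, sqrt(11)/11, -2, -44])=[-55, -44, -2, sqrt(11)/11, 72/17, 24.99, 97]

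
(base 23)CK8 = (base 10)6816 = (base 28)8JC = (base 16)1AA0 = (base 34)5UG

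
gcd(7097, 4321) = 1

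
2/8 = 1/4 = 0.25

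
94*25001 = 2350094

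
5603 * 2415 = 13531245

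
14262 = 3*4754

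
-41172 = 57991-99163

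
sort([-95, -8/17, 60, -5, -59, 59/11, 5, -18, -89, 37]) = [-95, -89, -59, -18, -5, -8/17, 5, 59/11, 37, 60]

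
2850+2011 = 4861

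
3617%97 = 28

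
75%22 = 9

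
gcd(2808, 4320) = 216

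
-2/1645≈-0.00122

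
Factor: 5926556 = 2^2*19^1*29^1*2689^1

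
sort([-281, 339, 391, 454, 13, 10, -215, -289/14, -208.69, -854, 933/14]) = [-854, -281, -215, -208.69, -289/14, 10, 13, 933/14, 339, 391, 454]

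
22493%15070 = 7423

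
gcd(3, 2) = 1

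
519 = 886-367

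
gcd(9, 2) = 1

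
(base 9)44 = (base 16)28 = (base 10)40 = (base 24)1g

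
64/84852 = 16/21213 ≈ 0.000754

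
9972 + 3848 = 13820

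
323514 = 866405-542891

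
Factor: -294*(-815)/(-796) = -1*2^(-1)*3^1*5^1*7^2*163^1*199^(-1) = -119805/398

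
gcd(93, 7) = 1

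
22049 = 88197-66148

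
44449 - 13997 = 30452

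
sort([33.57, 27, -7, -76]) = [-76, -7, 27, 33.57]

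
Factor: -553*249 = -1*3^1*7^1*79^1*83^1 = -137697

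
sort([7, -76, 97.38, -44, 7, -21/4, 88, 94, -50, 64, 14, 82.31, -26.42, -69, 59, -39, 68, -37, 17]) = [-76, -69, -50, -44, -39, -37, -26.42, -21/4, 7, 7, 14, 17, 59, 64, 68, 82.31, 88, 94, 97.38]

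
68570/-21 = -3265 - 5/21 ≈ -3265.24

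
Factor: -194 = -1*2^1*97^1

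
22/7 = 3 + 1/7 ≈ 3.14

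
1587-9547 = -7960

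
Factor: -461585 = -1*5^1*92317^1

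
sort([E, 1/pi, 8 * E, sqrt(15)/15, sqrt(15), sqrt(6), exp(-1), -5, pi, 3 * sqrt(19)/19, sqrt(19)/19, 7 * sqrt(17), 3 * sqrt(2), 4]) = [-5, sqrt(19)/19, sqrt(15)/15, 1/pi, exp(-1), 3 * sqrt(19)/19, sqrt(6), E, pi, sqrt(15), 4, 3 * sqrt(2), 8 * E, 7 * sqrt(17)]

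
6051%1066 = 721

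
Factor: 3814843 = 191^1 * 19973^1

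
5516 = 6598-1082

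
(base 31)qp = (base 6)3503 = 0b1100111111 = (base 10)831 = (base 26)15p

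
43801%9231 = 6877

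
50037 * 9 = 450333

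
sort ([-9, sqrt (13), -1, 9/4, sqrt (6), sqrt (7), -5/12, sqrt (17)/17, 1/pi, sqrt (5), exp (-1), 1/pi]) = [-9, -1, -5/12, sqrt (17)/17, 1/pi, 1/pi, exp (-1), sqrt (5), 9/4, sqrt (6), sqrt (7), sqrt (13)]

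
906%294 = 24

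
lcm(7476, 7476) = 7476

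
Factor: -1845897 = -1*3^1*615299^1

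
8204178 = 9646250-1442072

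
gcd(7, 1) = 1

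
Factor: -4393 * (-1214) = 2^1 * 23^1 * 191^1 * 607^1 = 5333102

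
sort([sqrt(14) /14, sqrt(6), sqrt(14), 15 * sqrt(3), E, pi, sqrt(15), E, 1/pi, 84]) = [sqrt(14) /14, 1/pi, sqrt(6), E, E, pi, sqrt(14), sqrt(15), 15 * sqrt(3), 84]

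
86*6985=600710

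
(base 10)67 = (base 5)232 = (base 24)2j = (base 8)103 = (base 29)29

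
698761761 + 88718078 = 787479839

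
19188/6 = 3198 = 3198.00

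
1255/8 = 156 + 7/8 ≈ 156.88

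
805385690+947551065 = 1752936755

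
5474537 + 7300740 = 12775277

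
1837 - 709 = 1128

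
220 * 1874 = 412280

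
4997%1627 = 116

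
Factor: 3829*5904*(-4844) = -1*2^6*3^2*7^2*41^1*173^1*547^1 = -109505479104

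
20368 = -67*(-304)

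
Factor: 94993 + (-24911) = 2^1 * 67^1 * 523^1 = 70082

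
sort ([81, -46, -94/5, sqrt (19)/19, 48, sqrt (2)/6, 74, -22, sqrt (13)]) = [-46, -22, -94/5, sqrt (19)/19, sqrt (2)/6, sqrt (13), 48, 74, 81]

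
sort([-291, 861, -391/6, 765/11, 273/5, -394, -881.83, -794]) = [-881.83, -794, -394, -291, -391/6, 273/5, 765/11, 861]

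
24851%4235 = 3676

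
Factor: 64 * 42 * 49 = 2^7 * 3^1 * 7^3 = 131712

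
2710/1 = 2710 = 2710.00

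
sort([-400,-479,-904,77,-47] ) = [-904,-479,-400,-47,77] 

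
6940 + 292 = 7232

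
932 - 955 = -23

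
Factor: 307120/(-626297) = -1 * 2^4 * 5^1 * 7^(-1) * 11^1 * 17^(-1) * 19^(-1) * 277^(-1) * 349^1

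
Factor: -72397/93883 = -1 * 13^1 * 223^(-1) * 421^(-1) * 5569^1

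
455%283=172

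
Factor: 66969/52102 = 2^ (-1) * 3^2 * 7^1 * 109^ (-1) * 239^ (-1) * 1063^1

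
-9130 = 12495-21625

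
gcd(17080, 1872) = 8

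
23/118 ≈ 0.195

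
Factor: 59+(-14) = 3^2*5^1 = 45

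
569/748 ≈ 0.761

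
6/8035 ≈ 0.000747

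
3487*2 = 6974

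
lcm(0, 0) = 0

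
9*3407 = 30663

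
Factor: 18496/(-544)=-1 * 2^1 * 17^1=-34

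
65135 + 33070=98205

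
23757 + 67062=90819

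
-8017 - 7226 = -15243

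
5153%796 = 377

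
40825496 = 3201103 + 37624393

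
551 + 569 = 1120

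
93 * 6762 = 628866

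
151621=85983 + 65638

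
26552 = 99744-73192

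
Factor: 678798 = 2^1 * 3^2 * 43^1 * 877^1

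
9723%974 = 957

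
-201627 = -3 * 67209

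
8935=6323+2612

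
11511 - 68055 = -56544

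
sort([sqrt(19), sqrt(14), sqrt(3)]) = [sqrt(3), sqrt(14), sqrt(19)]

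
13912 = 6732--7180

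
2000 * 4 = 8000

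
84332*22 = 1855304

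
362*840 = 304080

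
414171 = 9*46019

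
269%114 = 41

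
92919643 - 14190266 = 78729377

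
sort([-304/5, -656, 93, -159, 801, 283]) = [-656, -159, -304/5, 93, 283, 801]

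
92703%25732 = 15507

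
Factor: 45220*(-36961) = -1*2^2*5^1*7^1*17^1*19^1*23^1*1607^1 = -1671376420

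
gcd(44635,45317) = 1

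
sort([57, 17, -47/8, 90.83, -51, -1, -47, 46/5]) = [-51, -47, -47/8, -1, 46/5, 17, 57, 90.83]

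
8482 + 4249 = 12731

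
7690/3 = 2563 + 1/3 ≈ 2563.33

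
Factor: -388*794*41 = -1*2^3*41^1*97^1*397^1 = -12630952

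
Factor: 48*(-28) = -1*2^6*3^1*7^1 = -1344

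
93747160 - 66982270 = 26764890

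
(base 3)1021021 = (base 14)4a1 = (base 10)925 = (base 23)1h5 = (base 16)39d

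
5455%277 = 192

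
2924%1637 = 1287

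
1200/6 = 200 = 200.00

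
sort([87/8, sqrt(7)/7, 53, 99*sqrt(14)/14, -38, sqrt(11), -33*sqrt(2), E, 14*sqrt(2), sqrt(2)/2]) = [-33*sqrt(2), -38, sqrt(7)/7, sqrt(2)/2, E, sqrt(11), 87/8, 14*sqrt(2), 99*sqrt(14)/14, 53]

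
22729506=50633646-27904140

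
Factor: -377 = -1 * 13^1 * 29^1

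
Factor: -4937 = -1*4937^1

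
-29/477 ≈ -0.0608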